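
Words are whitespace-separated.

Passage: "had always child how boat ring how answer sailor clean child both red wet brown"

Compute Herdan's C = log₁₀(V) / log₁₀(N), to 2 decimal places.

0.95

N = 15, V = 13.
log₁₀(V) = 1.113943, log₁₀(N) = 1.176091
C = 1.113943 / 1.176091 = 0.95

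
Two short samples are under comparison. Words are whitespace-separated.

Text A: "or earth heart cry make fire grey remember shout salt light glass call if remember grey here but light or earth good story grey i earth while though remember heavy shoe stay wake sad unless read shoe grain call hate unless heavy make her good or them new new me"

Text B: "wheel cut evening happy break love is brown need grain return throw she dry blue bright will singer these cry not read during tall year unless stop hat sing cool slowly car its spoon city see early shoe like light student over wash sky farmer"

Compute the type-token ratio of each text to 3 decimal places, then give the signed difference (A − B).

TTR(A) = 34/50 = 0.680
TTR(B) = 45/45 = 1.000
Difference = 0.680 − 1.000 = -0.320

-0.320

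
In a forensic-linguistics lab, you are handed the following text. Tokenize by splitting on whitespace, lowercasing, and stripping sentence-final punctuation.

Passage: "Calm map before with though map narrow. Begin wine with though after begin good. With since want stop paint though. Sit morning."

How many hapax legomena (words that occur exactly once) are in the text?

Frequencies: with:3, though:3, map:2, begin:2, calm:1, before:1, narrow:1, wine:1, after:1, good:1, since:1, want:1, stop:1, paint:1, sit:1, morning:1
Hapax (freq=1): after, before, calm, good, morning, narrow, paint, since, sit, stop, want, wine

12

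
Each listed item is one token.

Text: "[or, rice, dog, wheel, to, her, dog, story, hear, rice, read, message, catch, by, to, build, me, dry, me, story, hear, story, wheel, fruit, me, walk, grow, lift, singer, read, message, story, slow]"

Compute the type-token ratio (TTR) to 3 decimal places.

N = 33 tokens, V = 21 types.
TTR = V / N = 21 / 33 = 0.636

0.636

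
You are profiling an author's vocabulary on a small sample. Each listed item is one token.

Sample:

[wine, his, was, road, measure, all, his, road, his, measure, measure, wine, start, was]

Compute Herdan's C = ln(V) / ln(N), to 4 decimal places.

0.7374

N = 14, V = 7.
ln(V) = 1.945910, ln(N) = 2.639057
C = 1.945910 / 2.639057 = 0.7374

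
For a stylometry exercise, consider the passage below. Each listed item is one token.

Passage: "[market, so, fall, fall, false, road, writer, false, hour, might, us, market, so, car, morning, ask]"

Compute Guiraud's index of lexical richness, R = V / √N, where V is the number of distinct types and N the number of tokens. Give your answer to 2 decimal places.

3.00

N = 16, V = 12.
√N = 4.000000
R = 12 / 4.000000 = 3.00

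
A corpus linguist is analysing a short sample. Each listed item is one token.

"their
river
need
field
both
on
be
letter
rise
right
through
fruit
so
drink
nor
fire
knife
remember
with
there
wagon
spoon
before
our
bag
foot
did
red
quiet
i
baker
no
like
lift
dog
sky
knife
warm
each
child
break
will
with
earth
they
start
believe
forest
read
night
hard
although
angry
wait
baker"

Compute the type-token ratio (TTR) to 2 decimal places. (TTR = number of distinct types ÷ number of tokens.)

0.95

N = 55 tokens, V = 52 types.
TTR = V / N = 52 / 55 = 0.95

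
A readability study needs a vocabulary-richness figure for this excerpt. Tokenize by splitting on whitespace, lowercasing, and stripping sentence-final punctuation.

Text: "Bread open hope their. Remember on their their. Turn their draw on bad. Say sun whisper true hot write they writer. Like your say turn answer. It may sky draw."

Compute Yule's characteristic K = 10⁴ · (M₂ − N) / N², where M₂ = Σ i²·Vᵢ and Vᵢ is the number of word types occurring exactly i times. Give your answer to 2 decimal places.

222.22

Frequencies: their:4, on:2, turn:2, draw:2, say:2, bread:1, open:1, hope:1, remember:1, bad:1, sun:1, whisper:1, true:1, hot:1, write:1, they:1, writer:1, like:1, your:1, answer:1, … (3 more, each freq 1)
N = 30. Frequency spectrum: V_1=18, V_2=4, V_4=1
M₂ = 1²·18 + 2²·4 + 4²·1 = 50
K = 10000 × (50 − 30) / 30² = 222.22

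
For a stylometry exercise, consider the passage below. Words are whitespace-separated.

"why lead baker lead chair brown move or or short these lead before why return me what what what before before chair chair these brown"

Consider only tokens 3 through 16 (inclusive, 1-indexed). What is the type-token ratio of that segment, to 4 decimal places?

0.8571

Segment tokens 3–16: baker, lead, chair, brown, move, or, or, short, these, lead, before, why, return, me
Segment N = 14, segment V = 12.
TTR = 12 / 14 = 0.8571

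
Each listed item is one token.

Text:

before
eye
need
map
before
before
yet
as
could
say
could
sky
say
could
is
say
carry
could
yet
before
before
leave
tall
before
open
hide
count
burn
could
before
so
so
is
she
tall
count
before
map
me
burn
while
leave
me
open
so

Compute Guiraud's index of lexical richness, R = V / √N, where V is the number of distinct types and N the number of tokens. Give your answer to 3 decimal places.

N = 45, V = 21.
√N = 6.708204
R = 21 / 6.708204 = 3.130

3.130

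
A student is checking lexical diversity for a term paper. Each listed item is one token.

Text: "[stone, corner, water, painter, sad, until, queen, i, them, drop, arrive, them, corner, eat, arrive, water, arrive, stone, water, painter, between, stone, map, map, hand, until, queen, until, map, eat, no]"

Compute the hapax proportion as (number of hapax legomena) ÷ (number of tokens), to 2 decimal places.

Frequencies: stone:3, water:3, until:3, arrive:3, map:3, corner:2, painter:2, queen:2, them:2, eat:2, sad:1, i:1, drop:1, between:1, hand:1, no:1
Hapax count = 6; token count = 31.
Ratio = 6 / 31 = 0.19

0.19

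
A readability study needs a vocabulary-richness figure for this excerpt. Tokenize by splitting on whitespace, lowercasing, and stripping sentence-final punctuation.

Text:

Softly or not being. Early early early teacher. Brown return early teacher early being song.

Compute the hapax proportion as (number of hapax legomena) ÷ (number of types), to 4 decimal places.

0.6667

Frequencies: early:5, being:2, teacher:2, softly:1, or:1, not:1, brown:1, return:1, song:1
Hapax count = 6; type count = 9.
Ratio = 6 / 9 = 0.6667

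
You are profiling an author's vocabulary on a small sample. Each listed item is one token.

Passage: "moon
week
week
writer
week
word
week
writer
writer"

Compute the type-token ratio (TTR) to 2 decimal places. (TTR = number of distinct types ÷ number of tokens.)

0.44

N = 9 tokens, V = 4 types.
TTR = V / N = 4 / 9 = 0.44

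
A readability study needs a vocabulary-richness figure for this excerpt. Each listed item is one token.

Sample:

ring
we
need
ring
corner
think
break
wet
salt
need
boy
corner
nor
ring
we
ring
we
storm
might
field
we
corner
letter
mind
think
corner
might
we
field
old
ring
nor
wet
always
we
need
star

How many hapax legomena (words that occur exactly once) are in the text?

9

Frequencies: we:6, ring:5, corner:4, need:3, think:2, wet:2, nor:2, might:2, field:2, break:1, salt:1, boy:1, storm:1, letter:1, mind:1, old:1, always:1, star:1
Hapax (freq=1): always, boy, break, letter, mind, old, salt, star, storm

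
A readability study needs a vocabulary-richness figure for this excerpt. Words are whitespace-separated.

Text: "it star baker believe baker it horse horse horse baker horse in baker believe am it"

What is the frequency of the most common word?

4

Frequencies: baker:4, horse:4, it:3, believe:2, star:1, in:1, am:1
Most common: 'baker' with frequency 4.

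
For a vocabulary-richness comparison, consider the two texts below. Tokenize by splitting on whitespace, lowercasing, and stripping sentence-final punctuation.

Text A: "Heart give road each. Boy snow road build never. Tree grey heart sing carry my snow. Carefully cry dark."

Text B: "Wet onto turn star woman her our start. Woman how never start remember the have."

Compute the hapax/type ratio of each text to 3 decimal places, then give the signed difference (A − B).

-0.033

A: hapax=13, V=16, ratio=0.813
B: hapax=11, V=13, ratio=0.846
Difference = 0.813 − 0.846 = -0.033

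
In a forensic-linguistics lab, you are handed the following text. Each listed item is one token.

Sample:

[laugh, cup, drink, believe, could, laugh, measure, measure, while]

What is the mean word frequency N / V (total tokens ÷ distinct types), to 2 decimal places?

1.29

N = 9 tokens, V = 7 types.
Mean frequency = N / V = 9 / 7 = 1.29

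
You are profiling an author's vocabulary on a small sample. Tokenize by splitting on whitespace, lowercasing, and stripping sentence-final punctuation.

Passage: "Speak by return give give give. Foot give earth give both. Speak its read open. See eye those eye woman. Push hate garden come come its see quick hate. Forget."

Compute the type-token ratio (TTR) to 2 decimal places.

0.67

N = 30 tokens, V = 20 types.
TTR = V / N = 20 / 30 = 0.67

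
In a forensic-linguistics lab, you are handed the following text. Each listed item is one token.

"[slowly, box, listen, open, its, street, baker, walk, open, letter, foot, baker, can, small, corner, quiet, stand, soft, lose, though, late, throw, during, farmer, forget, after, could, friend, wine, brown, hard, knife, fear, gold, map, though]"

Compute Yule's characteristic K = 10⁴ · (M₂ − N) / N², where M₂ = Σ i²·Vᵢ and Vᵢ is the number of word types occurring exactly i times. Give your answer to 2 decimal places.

Frequencies: open:2, baker:2, though:2, slowly:1, box:1, listen:1, its:1, street:1, walk:1, letter:1, foot:1, can:1, small:1, corner:1, quiet:1, stand:1, soft:1, lose:1, late:1, throw:1, … (13 more, each freq 1)
N = 36. Frequency spectrum: V_1=30, V_2=3
M₂ = 1²·30 + 2²·3 = 42
K = 10000 × (42 − 36) / 36² = 46.30

46.30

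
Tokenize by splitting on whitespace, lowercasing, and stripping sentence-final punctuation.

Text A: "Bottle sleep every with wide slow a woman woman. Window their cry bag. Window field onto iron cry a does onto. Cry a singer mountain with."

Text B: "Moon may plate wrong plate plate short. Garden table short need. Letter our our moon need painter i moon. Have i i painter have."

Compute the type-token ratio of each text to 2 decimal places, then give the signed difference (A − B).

TTR(A) = 18/26 = 0.69
TTR(B) = 13/24 = 0.54
Difference = 0.69 − 0.54 = 0.15

0.15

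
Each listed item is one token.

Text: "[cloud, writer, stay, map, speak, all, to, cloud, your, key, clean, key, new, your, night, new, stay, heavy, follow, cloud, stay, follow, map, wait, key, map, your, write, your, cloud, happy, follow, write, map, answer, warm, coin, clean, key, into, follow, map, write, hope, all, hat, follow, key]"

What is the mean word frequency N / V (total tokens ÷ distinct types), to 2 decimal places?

2.09

N = 48 tokens, V = 23 types.
Mean frequency = N / V = 48 / 23 = 2.09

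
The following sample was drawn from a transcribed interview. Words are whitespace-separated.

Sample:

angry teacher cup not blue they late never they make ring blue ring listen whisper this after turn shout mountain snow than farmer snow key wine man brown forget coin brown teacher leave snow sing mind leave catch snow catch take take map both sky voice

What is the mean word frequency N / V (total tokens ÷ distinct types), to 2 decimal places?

N = 46 tokens, V = 35 types.
Mean frequency = N / V = 46 / 35 = 1.31

1.31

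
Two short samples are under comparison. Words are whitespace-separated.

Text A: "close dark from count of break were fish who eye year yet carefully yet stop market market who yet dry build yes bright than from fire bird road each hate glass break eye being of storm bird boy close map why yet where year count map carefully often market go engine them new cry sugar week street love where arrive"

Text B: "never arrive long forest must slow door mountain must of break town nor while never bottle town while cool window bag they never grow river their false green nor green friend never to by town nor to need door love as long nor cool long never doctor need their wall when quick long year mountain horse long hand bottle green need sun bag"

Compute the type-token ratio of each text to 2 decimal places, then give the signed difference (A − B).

0.13

TTR(A) = 43/60 = 0.72
TTR(B) = 37/63 = 0.59
Difference = 0.72 − 0.59 = 0.13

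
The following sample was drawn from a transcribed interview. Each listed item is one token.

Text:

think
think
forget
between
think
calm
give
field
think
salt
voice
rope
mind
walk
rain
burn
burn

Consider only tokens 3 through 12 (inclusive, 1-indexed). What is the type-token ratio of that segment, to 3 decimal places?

0.900

Segment tokens 3–12: forget, between, think, calm, give, field, think, salt, voice, rope
Segment N = 10, segment V = 9.
TTR = 9 / 10 = 0.900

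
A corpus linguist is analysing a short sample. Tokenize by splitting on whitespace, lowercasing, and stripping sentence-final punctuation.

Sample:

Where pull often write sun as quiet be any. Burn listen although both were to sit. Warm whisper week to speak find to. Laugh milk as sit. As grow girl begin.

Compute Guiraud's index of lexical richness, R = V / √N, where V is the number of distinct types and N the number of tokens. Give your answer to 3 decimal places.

N = 31, V = 26.
√N = 5.567764
R = 26 / 5.567764 = 4.670

4.670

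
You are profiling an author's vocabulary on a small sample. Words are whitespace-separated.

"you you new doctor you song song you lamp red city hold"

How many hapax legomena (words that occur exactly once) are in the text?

6

Frequencies: you:4, song:2, new:1, doctor:1, lamp:1, red:1, city:1, hold:1
Hapax (freq=1): city, doctor, hold, lamp, new, red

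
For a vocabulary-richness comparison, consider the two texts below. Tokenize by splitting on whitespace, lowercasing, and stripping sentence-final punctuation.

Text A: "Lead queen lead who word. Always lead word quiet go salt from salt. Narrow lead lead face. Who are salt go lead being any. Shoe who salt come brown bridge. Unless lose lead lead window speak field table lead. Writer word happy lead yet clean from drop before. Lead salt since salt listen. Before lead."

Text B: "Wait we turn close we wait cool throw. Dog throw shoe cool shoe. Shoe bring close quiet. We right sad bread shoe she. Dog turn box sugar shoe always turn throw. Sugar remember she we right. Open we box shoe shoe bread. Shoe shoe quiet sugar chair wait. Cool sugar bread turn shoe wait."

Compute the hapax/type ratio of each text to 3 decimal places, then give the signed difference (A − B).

A: hapax=25, V=32, ratio=0.781
B: hapax=6, V=20, ratio=0.300
Difference = 0.781 − 0.300 = 0.481

0.481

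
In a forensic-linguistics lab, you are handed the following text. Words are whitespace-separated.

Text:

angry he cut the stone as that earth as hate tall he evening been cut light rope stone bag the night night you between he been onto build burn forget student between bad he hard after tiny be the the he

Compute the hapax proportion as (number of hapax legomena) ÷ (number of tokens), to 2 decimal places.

0.49

Frequencies: he:5, the:4, cut:2, stone:2, as:2, been:2, night:2, between:2, angry:1, that:1, earth:1, hate:1, tall:1, evening:1, light:1, rope:1, bag:1, you:1, onto:1, build:1, … (8 more, each freq 1)
Hapax count = 20; token count = 41.
Ratio = 20 / 41 = 0.49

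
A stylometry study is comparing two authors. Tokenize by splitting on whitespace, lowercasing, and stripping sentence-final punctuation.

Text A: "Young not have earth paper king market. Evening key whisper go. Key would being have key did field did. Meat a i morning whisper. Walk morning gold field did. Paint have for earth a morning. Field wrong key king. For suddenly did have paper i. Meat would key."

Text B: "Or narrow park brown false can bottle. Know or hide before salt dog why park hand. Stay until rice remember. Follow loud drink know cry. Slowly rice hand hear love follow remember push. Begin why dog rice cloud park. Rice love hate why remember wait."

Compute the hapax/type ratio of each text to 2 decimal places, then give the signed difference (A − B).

-0.23

A: hapax=11, V=25, ratio=0.44
B: hapax=20, V=30, ratio=0.67
Difference = 0.44 − 0.67 = -0.23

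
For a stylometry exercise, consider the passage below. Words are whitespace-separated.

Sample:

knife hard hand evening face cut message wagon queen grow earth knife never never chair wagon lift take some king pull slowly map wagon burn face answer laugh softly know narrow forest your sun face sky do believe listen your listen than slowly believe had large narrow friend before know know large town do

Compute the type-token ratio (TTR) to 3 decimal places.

N = 54 tokens, V = 39 types.
TTR = V / N = 39 / 54 = 0.722

0.722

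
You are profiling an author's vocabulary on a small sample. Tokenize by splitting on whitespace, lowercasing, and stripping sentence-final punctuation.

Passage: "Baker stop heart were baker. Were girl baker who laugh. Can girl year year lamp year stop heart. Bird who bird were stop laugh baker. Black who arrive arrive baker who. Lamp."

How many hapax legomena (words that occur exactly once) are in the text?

2

Frequencies: baker:5, who:4, stop:3, were:3, year:3, heart:2, girl:2, laugh:2, lamp:2, bird:2, arrive:2, can:1, black:1
Hapax (freq=1): black, can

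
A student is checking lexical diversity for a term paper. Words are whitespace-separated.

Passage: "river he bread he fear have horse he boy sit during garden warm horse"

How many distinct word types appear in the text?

11

Distinct types: {boy, bread, during, fear, garden, have, he, horse, river, sit, warm}
V = 11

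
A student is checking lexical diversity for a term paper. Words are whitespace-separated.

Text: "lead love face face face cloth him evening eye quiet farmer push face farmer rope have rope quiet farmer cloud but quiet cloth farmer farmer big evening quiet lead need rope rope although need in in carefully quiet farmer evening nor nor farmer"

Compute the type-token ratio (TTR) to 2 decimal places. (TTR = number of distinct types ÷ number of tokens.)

0.47

N = 43 tokens, V = 20 types.
TTR = V / N = 20 / 43 = 0.47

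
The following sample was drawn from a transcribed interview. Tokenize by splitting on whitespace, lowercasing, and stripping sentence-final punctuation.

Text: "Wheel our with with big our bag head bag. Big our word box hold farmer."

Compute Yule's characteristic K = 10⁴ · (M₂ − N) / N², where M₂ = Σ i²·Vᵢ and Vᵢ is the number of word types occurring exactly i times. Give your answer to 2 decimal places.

533.33

Frequencies: our:3, with:2, big:2, bag:2, wheel:1, head:1, word:1, box:1, hold:1, farmer:1
N = 15. Frequency spectrum: V_1=6, V_2=3, V_3=1
M₂ = 1²·6 + 2²·3 + 3²·1 = 27
K = 10000 × (27 − 15) / 15² = 533.33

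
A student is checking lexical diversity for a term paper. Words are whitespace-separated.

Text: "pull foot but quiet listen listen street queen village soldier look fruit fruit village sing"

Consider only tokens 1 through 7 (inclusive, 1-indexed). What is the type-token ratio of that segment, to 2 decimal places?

0.86

Segment tokens 1–7: pull, foot, but, quiet, listen, listen, street
Segment N = 7, segment V = 6.
TTR = 6 / 7 = 0.86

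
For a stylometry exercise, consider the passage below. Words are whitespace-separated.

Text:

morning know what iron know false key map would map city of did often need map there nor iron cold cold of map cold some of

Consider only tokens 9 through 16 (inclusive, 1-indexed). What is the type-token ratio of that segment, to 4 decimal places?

Segment tokens 9–16: would, map, city, of, did, often, need, map
Segment N = 8, segment V = 7.
TTR = 7 / 8 = 0.8750

0.8750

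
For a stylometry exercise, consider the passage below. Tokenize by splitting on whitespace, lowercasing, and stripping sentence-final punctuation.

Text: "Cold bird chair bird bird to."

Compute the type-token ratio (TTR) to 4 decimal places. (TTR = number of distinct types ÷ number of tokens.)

N = 6 tokens, V = 4 types.
TTR = V / N = 4 / 6 = 0.6667

0.6667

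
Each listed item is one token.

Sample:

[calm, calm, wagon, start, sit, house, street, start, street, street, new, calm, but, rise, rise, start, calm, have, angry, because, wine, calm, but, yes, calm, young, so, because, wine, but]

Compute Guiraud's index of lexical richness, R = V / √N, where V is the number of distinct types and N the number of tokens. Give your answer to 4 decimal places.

N = 30, V = 16.
√N = 5.477226
R = 16 / 5.477226 = 2.9212

2.9212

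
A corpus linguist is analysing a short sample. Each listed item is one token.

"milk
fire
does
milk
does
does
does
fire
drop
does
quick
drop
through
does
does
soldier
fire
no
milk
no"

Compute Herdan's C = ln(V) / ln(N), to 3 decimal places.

N = 20, V = 8.
ln(V) = 2.079442, ln(N) = 2.995732
C = 2.079442 / 2.995732 = 0.694

0.694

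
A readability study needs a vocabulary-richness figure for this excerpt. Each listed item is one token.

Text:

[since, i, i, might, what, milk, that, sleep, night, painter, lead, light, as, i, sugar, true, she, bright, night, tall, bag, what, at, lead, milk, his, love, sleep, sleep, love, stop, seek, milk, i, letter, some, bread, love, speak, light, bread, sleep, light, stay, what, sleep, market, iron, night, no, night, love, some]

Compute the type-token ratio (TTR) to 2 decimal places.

N = 53 tokens, V = 31 types.
TTR = V / N = 31 / 53 = 0.58

0.58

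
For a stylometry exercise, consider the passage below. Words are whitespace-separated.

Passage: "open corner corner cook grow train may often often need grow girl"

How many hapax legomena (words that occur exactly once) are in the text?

Frequencies: corner:2, grow:2, often:2, open:1, cook:1, train:1, may:1, need:1, girl:1
Hapax (freq=1): cook, girl, may, need, open, train

6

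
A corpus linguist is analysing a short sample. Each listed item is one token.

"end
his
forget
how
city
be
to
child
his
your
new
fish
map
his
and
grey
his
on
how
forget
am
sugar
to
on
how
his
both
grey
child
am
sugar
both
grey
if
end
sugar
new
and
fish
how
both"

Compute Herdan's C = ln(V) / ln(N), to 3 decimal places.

N = 41, V = 19.
ln(V) = 2.944439, ln(N) = 3.713572
C = 2.944439 / 3.713572 = 0.793

0.793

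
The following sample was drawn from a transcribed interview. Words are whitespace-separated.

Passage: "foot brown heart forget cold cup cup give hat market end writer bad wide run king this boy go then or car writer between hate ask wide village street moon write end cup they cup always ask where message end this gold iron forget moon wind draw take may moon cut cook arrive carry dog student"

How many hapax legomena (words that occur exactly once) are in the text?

36

Frequencies: cup:4, end:3, moon:3, forget:2, writer:2, wide:2, this:2, ask:2, foot:1, brown:1, heart:1, cold:1, give:1, hat:1, market:1, bad:1, run:1, king:1, boy:1, go:1, … (24 more, each freq 1)
Hapax (freq=1): always, arrive, bad, between, boy, brown, car, carry, cold, cook, cut, dog, draw, foot, give, go, gold, hat, hate, heart, iron, king, market, may, message, or, run, street, student, take, then, they, village, where, wind, write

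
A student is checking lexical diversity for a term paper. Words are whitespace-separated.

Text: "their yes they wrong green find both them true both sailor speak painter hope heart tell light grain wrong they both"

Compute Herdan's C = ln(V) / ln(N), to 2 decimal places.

N = 21, V = 17.
ln(V) = 2.833213, ln(N) = 3.044522
C = 2.833213 / 3.044522 = 0.93

0.93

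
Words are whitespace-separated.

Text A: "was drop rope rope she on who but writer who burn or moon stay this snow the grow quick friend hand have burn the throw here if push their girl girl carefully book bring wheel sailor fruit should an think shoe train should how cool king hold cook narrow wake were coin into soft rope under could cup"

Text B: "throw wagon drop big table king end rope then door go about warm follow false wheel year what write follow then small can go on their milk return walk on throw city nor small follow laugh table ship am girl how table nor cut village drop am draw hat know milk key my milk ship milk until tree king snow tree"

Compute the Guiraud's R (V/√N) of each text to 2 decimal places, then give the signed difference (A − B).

A: V=51, N=58, R=6.70
B: V=43, N=61, R=5.51
Difference = 6.70 − 5.51 = 1.19

1.19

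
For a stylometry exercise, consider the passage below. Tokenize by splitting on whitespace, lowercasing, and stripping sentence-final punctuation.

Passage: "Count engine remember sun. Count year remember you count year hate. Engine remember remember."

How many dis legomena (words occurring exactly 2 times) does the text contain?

Frequencies: remember:4, count:3, engine:2, year:2, sun:1, you:1, hate:1
Words with frequency 2: engine, year

2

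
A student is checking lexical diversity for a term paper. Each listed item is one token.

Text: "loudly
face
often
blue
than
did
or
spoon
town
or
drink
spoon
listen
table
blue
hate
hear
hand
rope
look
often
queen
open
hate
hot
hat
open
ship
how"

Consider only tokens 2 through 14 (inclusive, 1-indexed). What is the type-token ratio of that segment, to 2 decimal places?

Segment tokens 2–14: face, often, blue, than, did, or, spoon, town, or, drink, spoon, listen, table
Segment N = 13, segment V = 11.
TTR = 11 / 13 = 0.85

0.85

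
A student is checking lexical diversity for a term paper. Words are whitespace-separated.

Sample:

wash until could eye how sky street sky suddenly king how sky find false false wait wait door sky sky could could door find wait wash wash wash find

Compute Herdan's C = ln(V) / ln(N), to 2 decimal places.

0.76

N = 29, V = 13.
ln(V) = 2.564949, ln(N) = 3.367296
C = 2.564949 / 3.367296 = 0.76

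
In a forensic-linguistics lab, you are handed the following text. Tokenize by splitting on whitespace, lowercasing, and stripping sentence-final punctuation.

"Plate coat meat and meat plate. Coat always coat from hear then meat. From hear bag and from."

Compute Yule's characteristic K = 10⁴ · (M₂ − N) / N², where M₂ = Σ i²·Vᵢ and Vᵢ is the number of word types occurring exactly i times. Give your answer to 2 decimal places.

740.74

Frequencies: coat:3, meat:3, from:3, plate:2, and:2, hear:2, always:1, then:1, bag:1
N = 18. Frequency spectrum: V_1=3, V_2=3, V_3=3
M₂ = 1²·3 + 2²·3 + 3²·3 = 42
K = 10000 × (42 − 18) / 18² = 740.74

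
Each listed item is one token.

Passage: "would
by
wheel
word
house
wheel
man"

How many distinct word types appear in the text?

6

Distinct types: {by, house, man, wheel, word, would}
V = 6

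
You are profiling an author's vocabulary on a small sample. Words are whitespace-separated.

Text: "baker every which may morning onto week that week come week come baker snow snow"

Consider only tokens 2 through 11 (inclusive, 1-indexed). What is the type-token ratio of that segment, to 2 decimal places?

Segment tokens 2–11: every, which, may, morning, onto, week, that, week, come, week
Segment N = 10, segment V = 8.
TTR = 8 / 10 = 0.80

0.80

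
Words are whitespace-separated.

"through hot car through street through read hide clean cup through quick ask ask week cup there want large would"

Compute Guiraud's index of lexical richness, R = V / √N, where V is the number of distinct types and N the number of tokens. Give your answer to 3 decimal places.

N = 20, V = 15.
√N = 4.472136
R = 15 / 4.472136 = 3.354

3.354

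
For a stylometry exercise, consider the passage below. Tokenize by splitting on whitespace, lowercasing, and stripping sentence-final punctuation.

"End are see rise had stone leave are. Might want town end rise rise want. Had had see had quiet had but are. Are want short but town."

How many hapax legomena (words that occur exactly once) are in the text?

Frequencies: had:5, are:4, rise:3, want:3, end:2, see:2, town:2, but:2, stone:1, leave:1, might:1, quiet:1, short:1
Hapax (freq=1): leave, might, quiet, short, stone

5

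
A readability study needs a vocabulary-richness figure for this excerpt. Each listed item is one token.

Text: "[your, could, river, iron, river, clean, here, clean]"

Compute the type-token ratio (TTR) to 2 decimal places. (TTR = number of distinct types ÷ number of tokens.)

0.75

N = 8 tokens, V = 6 types.
TTR = V / N = 6 / 8 = 0.75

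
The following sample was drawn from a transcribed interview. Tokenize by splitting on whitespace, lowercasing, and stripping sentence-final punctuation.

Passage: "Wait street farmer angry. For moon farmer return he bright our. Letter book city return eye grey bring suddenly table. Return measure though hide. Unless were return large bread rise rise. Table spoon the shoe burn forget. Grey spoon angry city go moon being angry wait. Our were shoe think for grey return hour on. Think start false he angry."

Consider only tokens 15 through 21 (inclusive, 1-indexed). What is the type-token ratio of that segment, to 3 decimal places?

0.857

Segment tokens 15–21: return, eye, grey, bring, suddenly, table, return
Segment N = 7, segment V = 6.
TTR = 6 / 7 = 0.857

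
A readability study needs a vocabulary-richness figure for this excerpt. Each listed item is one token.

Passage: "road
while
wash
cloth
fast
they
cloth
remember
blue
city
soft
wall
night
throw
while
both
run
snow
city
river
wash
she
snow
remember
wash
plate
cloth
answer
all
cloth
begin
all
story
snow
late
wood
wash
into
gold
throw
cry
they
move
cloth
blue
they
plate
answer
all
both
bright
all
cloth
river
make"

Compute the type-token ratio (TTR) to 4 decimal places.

0.5636

N = 55 tokens, V = 31 types.
TTR = V / N = 31 / 55 = 0.5636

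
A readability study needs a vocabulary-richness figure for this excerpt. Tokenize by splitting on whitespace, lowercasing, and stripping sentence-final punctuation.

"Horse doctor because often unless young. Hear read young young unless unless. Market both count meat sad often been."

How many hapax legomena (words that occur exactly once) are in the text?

Frequencies: unless:3, young:3, often:2, horse:1, doctor:1, because:1, hear:1, read:1, market:1, both:1, count:1, meat:1, sad:1, been:1
Hapax (freq=1): because, been, both, count, doctor, hear, horse, market, meat, read, sad

11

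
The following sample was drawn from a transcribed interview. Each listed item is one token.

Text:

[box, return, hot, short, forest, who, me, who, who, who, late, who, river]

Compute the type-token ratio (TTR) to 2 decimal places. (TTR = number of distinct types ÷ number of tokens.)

N = 13 tokens, V = 9 types.
TTR = V / N = 9 / 13 = 0.69

0.69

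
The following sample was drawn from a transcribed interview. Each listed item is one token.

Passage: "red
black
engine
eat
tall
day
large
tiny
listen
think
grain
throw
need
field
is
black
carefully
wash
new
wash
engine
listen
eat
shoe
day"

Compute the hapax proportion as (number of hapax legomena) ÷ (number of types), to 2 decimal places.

0.68

Frequencies: black:2, engine:2, eat:2, day:2, listen:2, wash:2, red:1, tall:1, large:1, tiny:1, think:1, grain:1, throw:1, need:1, field:1, is:1, carefully:1, new:1, shoe:1
Hapax count = 13; type count = 19.
Ratio = 13 / 19 = 0.68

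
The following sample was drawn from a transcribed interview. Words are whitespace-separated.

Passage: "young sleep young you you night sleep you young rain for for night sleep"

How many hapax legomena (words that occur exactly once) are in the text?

Frequencies: young:3, sleep:3, you:3, night:2, for:2, rain:1
Hapax (freq=1): rain

1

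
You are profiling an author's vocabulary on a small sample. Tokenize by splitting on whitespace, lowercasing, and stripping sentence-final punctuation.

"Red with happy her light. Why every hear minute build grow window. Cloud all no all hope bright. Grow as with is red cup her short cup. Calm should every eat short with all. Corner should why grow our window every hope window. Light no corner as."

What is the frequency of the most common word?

3

Frequencies: with:3, every:3, grow:3, window:3, all:3, red:2, her:2, light:2, why:2, no:2, hope:2, as:2, cup:2, short:2, should:2, corner:2, happy:1, hear:1, minute:1, build:1, … (6 more, each freq 1)
Most common: 'with' with frequency 3.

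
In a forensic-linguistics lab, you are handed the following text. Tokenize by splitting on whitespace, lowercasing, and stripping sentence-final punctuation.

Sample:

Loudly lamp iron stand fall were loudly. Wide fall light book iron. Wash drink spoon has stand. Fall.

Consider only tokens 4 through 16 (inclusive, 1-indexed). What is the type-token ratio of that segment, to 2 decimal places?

0.92

Segment tokens 4–16: stand, fall, were, loudly, wide, fall, light, book, iron, wash, drink, spoon, has
Segment N = 13, segment V = 12.
TTR = 12 / 13 = 0.92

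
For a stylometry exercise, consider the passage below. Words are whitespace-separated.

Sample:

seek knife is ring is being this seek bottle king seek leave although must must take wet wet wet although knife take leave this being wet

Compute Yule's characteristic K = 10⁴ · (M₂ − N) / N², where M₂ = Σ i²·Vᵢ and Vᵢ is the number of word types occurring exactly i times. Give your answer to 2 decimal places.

Frequencies: wet:4, seek:3, knife:2, is:2, being:2, this:2, leave:2, although:2, must:2, take:2, ring:1, bottle:1, king:1
N = 26. Frequency spectrum: V_1=3, V_2=8, V_3=1, V_4=1
M₂ = 1²·3 + 2²·8 + 3²·1 + 4²·1 = 60
K = 10000 × (60 − 26) / 26² = 502.96

502.96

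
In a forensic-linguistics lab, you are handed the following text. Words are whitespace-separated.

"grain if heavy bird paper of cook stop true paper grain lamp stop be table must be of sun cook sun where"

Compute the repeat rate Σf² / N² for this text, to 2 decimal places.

0.07

Frequencies: grain:2, paper:2, of:2, cook:2, stop:2, be:2, sun:2, if:1, heavy:1, bird:1, true:1, lamp:1, table:1, must:1, where:1
Σf² = 36; N² = 484
Repeat rate = 36 / 484 = 0.07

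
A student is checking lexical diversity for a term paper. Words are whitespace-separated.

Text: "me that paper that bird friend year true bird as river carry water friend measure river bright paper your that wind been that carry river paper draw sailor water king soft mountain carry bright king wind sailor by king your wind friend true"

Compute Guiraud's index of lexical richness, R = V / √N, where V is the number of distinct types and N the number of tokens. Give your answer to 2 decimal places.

3.35

N = 43, V = 22.
√N = 6.557439
R = 22 / 6.557439 = 3.35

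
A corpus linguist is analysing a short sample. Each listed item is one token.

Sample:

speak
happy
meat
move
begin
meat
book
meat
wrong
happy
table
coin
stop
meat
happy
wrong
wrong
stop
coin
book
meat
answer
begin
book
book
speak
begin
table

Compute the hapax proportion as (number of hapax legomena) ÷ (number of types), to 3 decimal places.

Frequencies: meat:5, book:4, happy:3, begin:3, wrong:3, speak:2, table:2, coin:2, stop:2, move:1, answer:1
Hapax count = 2; type count = 11.
Ratio = 2 / 11 = 0.182

0.182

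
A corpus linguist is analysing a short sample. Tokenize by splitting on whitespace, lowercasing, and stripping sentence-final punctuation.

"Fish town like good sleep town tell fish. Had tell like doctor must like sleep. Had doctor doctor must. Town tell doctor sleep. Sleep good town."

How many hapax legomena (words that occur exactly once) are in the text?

0

Frequencies: town:4, sleep:4, doctor:4, like:3, tell:3, fish:2, good:2, had:2, must:2
Hapax (freq=1): (none)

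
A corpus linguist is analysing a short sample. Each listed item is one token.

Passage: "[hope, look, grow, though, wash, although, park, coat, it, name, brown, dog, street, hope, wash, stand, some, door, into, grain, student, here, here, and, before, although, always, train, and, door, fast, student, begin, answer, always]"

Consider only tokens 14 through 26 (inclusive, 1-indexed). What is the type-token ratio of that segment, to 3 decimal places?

0.923

Segment tokens 14–26: hope, wash, stand, some, door, into, grain, student, here, here, and, before, although
Segment N = 13, segment V = 12.
TTR = 12 / 13 = 0.923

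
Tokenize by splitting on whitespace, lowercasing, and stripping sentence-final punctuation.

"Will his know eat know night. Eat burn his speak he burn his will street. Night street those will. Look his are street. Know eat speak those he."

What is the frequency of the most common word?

4

Frequencies: his:4, will:3, know:3, eat:3, street:3, night:2, burn:2, speak:2, he:2, those:2, look:1, are:1
Most common: 'his' with frequency 4.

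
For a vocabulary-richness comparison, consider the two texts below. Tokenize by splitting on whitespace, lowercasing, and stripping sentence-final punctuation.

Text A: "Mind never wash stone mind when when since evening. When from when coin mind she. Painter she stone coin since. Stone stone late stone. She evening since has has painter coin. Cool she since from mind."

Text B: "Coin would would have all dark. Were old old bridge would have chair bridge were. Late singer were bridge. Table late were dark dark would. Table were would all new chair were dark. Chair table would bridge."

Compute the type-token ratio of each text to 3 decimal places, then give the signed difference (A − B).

TTR(A) = 14/36 = 0.389
TTR(B) = 13/37 = 0.351
Difference = 0.389 − 0.351 = 0.038

0.038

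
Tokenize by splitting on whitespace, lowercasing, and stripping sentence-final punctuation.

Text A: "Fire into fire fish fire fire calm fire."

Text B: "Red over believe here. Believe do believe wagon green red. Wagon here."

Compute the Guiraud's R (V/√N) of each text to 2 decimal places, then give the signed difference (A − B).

A: V=4, N=8, R=1.41
B: V=7, N=12, R=2.02
Difference = 1.41 − 2.02 = -0.61

-0.61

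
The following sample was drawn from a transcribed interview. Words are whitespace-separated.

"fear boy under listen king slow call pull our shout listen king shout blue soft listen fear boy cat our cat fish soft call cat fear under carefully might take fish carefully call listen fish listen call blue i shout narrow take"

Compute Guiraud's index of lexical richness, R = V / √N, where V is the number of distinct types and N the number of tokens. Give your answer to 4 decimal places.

2.9318

N = 42, V = 19.
√N = 6.480741
R = 19 / 6.480741 = 2.9318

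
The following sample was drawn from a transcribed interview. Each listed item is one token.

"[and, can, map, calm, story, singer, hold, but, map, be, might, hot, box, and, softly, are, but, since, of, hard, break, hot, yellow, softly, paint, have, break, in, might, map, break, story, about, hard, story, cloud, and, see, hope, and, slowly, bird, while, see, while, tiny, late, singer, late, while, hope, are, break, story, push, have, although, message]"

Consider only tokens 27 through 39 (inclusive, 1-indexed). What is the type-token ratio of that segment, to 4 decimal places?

0.8462

Segment tokens 27–39: break, in, might, map, break, story, about, hard, story, cloud, and, see, hope
Segment N = 13, segment V = 11.
TTR = 11 / 13 = 0.8462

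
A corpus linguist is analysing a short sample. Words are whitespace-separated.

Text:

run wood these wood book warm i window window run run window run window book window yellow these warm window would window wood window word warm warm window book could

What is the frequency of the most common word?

9

Frequencies: window:9, run:4, warm:4, wood:3, book:3, these:2, i:1, yellow:1, would:1, word:1, could:1
Most common: 'window' with frequency 9.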